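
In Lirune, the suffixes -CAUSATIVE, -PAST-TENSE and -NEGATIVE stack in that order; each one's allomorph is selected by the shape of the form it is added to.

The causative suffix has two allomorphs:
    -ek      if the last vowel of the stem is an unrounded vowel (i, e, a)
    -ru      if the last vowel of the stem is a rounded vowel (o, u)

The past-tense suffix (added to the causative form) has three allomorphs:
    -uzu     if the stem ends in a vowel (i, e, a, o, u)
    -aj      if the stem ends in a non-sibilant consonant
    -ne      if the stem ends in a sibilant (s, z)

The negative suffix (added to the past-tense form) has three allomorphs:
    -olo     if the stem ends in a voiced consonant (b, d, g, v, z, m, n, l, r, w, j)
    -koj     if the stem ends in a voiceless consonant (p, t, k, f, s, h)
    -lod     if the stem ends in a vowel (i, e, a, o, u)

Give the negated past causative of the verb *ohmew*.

*ohmew*: last vowel = /e/, an unrounded vowel → -ek → *ohmewek*.
The causative form *ohmewek*: final sound = /k/, a non-sibilant consonant → -aj → *ohmewekaj*.
The final sound of the past-tense form *ohmewekaj* is /j/, which is a voiced consonant, so the negative suffix is -olo, giving *ohmewekajolo*.

ohmewekajolo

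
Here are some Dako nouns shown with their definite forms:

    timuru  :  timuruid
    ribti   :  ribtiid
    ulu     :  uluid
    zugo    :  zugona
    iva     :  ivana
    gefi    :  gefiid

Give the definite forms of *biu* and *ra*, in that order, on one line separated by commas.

biuid, rana

The alternation tracks the last vowel of the stem — -id when the last vowel of the stem is a high vowel (*timuru*, *ribti*, *ulu*, *gefi*); -na when the last vowel of the stem is a non-high vowel (*zugo*, *iva*).
Since the last vowel of *biu* is /u/ (a high vowel), it takes -id, giving *biuid*.
The last vowel of *ra* is /a/, which is a non-high vowel, so the suffix is -na, giving *rana*.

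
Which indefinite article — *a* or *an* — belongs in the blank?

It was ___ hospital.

The indefinite article is chosen by the initial *sound* of the following word, not its spelling.
*hospital* begins with the sound /h/ (h is pronounced) — a consonant sound.
So the article is *a*: It was a hospital.

a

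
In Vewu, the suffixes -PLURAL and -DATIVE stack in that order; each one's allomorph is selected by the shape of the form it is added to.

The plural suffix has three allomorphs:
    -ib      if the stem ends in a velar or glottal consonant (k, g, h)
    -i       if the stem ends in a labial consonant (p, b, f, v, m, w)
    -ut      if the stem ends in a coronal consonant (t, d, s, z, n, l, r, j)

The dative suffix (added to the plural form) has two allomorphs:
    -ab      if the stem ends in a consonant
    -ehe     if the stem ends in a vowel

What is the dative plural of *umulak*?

*umulak*: final consonant = /k/, velar/glottal → -ib → *umulakib*.
The plural form *umulakib* — final sound /b/ (a consonant) → -ab → *umulakibab*.

umulakibab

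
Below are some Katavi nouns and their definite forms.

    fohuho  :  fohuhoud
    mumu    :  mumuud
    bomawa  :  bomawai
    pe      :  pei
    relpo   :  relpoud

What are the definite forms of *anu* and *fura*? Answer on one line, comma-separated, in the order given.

The alternation tracks the last vowel of the stem — -ud when the last vowel of the stem is a rounded vowel (*fohuho*, *mumu*, *relpo*); -i when the last vowel of the stem is an unrounded vowel (*bomawa*, *pe*).
The last vowel of *anu* is /u/, which is a rounded vowel, so the suffix is -ud, giving *anuud*.
Since the last vowel of *fura* is /a/ (an unrounded vowel), it takes -i, giving *furai*.

anuud, furai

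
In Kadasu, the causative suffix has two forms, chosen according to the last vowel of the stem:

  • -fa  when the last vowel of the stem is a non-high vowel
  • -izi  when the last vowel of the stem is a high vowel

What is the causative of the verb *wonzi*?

wonziizi

*wonzi*: last vowel = /i/, a high vowel → -izi → *wonziizi*.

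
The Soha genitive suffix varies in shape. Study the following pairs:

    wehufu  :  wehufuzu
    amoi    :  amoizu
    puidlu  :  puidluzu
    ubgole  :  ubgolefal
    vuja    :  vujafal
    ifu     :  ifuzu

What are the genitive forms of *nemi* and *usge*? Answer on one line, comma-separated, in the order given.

The alternation tracks the last vowel of the stem — -zu when the last vowel of the stem is a high vowel (*wehufu*, *amoi*, *puidlu*, *ifu*); -fal when the last vowel of the stem is a non-high vowel (*ubgole*, *vuja*).
The last vowel of *nemi* is /i/, which is a high vowel, so the suffix is -zu, giving *nemizu*.
Since the last vowel of *usge* is /e/ (a non-high vowel), it takes -fal, giving *usgefal*.

nemizu, usgefal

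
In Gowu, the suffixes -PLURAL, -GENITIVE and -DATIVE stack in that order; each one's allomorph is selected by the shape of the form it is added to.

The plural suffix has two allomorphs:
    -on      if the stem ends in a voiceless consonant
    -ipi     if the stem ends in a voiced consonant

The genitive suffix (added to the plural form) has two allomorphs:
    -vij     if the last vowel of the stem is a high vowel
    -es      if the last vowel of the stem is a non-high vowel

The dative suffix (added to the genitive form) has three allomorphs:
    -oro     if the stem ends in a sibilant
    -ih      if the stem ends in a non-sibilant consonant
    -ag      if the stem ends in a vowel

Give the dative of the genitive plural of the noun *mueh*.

*mueh* — final consonant /h/ (voiceless) → -on → *muehon*.
The plural form *muehon* — last vowel /o/ (a non-high vowel) → -es → *muehones*.
The final sound of the genitive form *muehones* is /s/, which is a sibilant, so the dative suffix is -oro, giving *muehonesoro*.

muehonesoro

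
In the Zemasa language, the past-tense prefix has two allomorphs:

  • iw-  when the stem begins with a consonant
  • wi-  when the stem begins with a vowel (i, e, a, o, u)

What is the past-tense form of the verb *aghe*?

The first sound of *aghe* is /a/, which is a vowel, so the prefix is wi-, giving *wiaghe*.

wiaghe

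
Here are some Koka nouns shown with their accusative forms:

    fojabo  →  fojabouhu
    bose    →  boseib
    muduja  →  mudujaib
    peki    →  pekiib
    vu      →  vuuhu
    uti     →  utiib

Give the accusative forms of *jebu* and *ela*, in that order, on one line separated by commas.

The suffix is conditioned by the last vowel: -uhu when the last vowel of the stem is a rounded vowel (*fojabo*, *vu*); -ib when the last vowel of the stem is an unrounded vowel (*bose*, *muduja*, *peki*, *uti*).
Since the last vowel of *jebu* is /u/ (a rounded vowel), it takes -uhu, giving *jebuuhu*.
*ela* — last vowel /a/ (an unrounded vowel) → -ib → *elaib*.

jebuuhu, elaib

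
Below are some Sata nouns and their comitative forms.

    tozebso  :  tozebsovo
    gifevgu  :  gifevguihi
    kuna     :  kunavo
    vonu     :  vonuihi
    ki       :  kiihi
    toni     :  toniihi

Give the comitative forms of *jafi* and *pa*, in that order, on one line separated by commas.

The alternation tracks the last vowel of the stem — -ihi when the last vowel of the stem is a high vowel (*gifevgu*, *vonu*, *ki*, *toni*); -vo when the last vowel of the stem is a non-high vowel (*tozebso*, *kuna*).
*jafi*: last vowel = /i/, a high vowel → -ihi → *jafiihi*.
The last vowel of *pa* is /a/, which is a non-high vowel, so the suffix is -vo, giving *pavo*.

jafiihi, pavo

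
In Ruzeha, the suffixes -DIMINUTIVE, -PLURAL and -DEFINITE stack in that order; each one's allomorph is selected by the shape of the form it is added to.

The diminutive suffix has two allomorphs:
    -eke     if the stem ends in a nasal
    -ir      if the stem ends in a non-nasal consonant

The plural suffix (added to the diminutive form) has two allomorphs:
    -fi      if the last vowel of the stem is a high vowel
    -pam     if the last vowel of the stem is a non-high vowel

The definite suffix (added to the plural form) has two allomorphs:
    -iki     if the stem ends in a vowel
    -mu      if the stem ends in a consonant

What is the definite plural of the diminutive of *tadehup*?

tadehupirfiiki

The final consonant of *tadehup* is /p/, which is non-nasal, so the diminutive suffix is -ir, giving *tadehupir*.
The diminutive form *tadehupir* — last vowel /i/ (a high vowel) → -fi → *tadehupirfi*.
The plural form *tadehupirfi*: final sound = /i/, a vowel → -iki → *tadehupirfiiki*.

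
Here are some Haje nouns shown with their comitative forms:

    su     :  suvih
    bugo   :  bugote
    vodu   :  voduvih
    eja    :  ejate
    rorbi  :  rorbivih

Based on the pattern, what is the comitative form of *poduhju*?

The pattern is height harmony: -vih when the last vowel of the stem is a high vowel (*su*, *vodu*, *rorbi*); -te when the last vowel of the stem is a non-high vowel (*bugo*, *eja*).
*poduhju*: last vowel = /u/, a high vowel → -vih → *poduhjuvih*.

poduhjuvih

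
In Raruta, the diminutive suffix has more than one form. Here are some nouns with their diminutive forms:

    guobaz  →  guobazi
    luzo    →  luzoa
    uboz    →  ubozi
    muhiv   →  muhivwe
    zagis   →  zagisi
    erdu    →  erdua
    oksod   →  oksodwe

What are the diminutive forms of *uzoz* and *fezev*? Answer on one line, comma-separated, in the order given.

Looking at the final sound of each stem: -i when the stem ends in a sibilant (*guobaz*, *uboz*, *zagis*); -we when the stem ends in a non-sibilant consonant (*muhiv*, *oksod*); -a when the stem ends in a vowel (*luzo*, *erdu*).
Since the final sound of *uzoz* is /z/ (a sibilant), it takes -i, giving *uzozi*.
*fezev*: final sound = /v/, a non-sibilant consonant → -we → *fezevwe*.

uzozi, fezevwe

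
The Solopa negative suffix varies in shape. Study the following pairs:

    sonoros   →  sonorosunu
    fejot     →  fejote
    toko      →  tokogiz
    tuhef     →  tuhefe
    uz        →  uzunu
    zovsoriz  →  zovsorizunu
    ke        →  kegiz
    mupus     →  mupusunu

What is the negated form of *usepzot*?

usepzote

Looking at the final sound of each stem: -unu when the stem ends in a sibilant (*sonoros*, *uz*, *zovsoriz*, *mupus*); -e when the stem ends in a non-sibilant consonant (*fejot*, *tuhef*); -giz when the stem ends in a vowel (*toko*, *ke*).
*usepzot* — final sound /t/ (a non-sibilant consonant) → -e → *usepzote*.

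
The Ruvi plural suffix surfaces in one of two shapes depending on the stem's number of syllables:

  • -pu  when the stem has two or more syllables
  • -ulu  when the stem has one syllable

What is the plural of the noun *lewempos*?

*lewempos* has 3 syllables, so the suffix is -pu, giving *lewempospu*.

lewempospu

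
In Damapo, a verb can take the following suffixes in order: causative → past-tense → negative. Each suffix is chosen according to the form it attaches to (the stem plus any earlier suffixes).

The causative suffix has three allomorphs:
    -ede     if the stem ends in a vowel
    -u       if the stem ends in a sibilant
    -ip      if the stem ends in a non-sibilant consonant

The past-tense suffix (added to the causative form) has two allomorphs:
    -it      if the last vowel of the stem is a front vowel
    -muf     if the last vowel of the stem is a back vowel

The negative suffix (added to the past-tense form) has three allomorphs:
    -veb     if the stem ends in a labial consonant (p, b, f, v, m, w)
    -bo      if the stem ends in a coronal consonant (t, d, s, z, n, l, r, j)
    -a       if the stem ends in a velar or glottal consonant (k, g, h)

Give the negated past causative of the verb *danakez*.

*danakez*: final sound = /z/, a sibilant → -u → *danakezu*.
Since the last vowel of the causative form *danakezu* is /u/ (a back vowel), it takes -muf, giving *danakezumuf*.
The past-tense form *danakezumuf*: final consonant = /f/, labial → -veb → *danakezumufveb*.

danakezumufveb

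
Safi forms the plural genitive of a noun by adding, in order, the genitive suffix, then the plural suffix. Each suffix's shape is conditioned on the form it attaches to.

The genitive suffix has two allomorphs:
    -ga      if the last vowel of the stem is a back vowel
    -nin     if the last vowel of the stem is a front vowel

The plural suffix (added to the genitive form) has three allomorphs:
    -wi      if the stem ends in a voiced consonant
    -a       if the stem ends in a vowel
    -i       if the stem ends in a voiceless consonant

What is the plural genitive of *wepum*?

*wepum*: last vowel = /u/, a back vowel → -ga → *wepumga*.
The final sound of the genitive form *wepumga* is /a/, which is a vowel, so the plural suffix is -a, giving *wepumgaa*.

wepumgaa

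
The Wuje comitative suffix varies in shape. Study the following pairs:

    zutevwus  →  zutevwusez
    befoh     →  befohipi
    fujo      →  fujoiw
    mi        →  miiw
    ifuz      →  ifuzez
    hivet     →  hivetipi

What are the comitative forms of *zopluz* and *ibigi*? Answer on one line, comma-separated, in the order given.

zopluzez, ibigiiw

The suffix is conditioned by the final sound: -ez when the stem ends in a sibilant (*zutevwus*, *ifuz*); -ipi when the stem ends in a non-sibilant consonant (*befoh*, *hivet*); -iw when the stem ends in a vowel (*fujo*, *mi*).
The final sound of *zopluz* is /z/, which is a sibilant, so the suffix is -ez, giving *zopluzez*.
*ibigi*: final sound = /i/, a vowel → -iw → *ibigiiw*.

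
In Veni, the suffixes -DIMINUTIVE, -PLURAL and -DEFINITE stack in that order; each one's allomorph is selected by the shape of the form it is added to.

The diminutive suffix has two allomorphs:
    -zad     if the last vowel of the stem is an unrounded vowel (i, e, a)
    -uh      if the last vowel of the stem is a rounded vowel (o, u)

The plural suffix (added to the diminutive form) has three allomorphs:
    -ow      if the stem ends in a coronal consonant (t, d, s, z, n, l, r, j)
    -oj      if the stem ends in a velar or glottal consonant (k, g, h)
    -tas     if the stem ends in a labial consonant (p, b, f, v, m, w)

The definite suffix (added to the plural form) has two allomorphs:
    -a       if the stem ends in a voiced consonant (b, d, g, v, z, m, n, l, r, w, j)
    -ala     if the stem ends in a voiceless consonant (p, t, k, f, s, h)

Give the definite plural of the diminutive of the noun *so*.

souhoja

Since the last vowel of *so* is /o/ (a rounded vowel), it takes -uh, giving *souh*.
The diminutive form *souh* — final consonant /h/ (velar/glottal) → -oj → *souhoj*.
The plural form *souhoj*: final consonant = /j/, voiced → -a → *souhoja*.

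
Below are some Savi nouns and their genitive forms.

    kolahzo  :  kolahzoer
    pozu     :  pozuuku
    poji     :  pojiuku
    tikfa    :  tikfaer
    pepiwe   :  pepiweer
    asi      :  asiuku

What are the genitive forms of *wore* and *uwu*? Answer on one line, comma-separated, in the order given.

woreer, uwuuku

The pattern is height harmony: -uku when the last vowel of the stem is a high vowel (*pozu*, *poji*, *asi*); -er when the last vowel of the stem is a non-high vowel (*kolahzo*, *tikfa*, *pepiwe*).
Since the last vowel of *wore* is /e/ (a non-high vowel), it takes -er, giving *woreer*.
*uwu*: last vowel = /u/, a high vowel → -uku → *uwuuku*.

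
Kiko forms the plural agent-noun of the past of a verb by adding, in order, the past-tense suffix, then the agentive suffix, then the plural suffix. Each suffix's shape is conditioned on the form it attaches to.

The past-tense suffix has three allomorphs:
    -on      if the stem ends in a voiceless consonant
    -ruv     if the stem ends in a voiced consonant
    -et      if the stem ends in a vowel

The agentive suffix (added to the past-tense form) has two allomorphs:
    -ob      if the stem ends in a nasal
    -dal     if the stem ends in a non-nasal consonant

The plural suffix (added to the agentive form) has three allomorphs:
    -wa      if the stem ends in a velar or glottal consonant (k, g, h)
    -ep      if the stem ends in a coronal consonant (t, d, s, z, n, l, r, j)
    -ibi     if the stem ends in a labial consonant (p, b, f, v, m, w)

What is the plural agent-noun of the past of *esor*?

Since the final sound of *esor* is /r/ (a voiced consonant), it takes -ruv, giving *esorruv*.
Since the final consonant of the past-tense form *esorruv* is /v/ (non-nasal), it takes -dal, giving *esorruvdal*.
Since the final consonant of the agentive form *esorruvdal* is /l/ (coronal), it takes -ep, giving *esorruvdalep*.

esorruvdalep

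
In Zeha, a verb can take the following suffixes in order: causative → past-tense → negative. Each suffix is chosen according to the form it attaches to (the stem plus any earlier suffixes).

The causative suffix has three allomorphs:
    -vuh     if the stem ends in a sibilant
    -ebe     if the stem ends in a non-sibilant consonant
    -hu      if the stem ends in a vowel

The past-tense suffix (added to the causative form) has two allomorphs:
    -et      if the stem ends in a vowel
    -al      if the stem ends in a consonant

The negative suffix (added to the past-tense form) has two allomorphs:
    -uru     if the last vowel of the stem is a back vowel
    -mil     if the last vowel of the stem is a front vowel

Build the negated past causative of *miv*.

mivebeetmil

Since the final sound of *miv* is /v/ (a non-sibilant consonant), it takes -ebe, giving *mivebe*.
The causative form *mivebe* — final sound /e/ (a vowel) → -et → *mivebeet*.
The past-tense form *mivebeet*: last vowel = /e/, a front vowel → -mil → *mivebeetmil*.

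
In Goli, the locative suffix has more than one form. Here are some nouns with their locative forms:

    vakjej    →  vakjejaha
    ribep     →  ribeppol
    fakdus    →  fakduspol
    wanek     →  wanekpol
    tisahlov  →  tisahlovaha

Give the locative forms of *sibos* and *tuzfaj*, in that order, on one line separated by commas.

The pattern is voicing of the final consonant: -pol when the stem ends in a voiceless consonant (*ribep*, *fakdus*, *wanek*); -aha when the stem ends in a voiced consonant (*vakjej*, *tisahlov*).
*sibos* — final consonant /s/ (voiceless) → -pol → *sibospol*.
*tuzfaj* — final consonant /j/ (voiced) → -aha → *tuzfajaha*.

sibospol, tuzfajaha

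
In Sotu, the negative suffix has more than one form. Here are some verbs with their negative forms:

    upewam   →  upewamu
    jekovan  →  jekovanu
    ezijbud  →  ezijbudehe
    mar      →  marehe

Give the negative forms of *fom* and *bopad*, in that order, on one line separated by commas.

fomu, bopadehe

The suffix is conditioned by the final consonant: -u when the stem ends in a nasal (*upewam*, *jekovan*); -ehe when the stem ends in a non-nasal consonant (*ezijbud*, *mar*).
*fom* — final consonant /m/ (a nasal) → -u → *fomu*.
Since the final consonant of *bopad* is /d/ (non-nasal), it takes -ehe, giving *bopadehe*.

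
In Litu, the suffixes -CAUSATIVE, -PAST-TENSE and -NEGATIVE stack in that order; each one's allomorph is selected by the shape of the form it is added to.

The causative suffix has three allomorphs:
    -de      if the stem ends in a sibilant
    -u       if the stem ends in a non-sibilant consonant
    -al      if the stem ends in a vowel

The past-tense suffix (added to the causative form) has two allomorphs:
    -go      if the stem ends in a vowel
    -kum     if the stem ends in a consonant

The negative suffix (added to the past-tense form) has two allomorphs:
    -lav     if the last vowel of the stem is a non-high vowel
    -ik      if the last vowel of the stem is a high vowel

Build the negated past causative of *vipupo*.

*vipupo*: final sound = /o/, a vowel → -al → *vipupoal*.
Since the final sound of the causative form *vipupoal* is /l/ (a consonant), it takes -kum, giving *vipupoalkum*.
The last vowel of the past-tense form *vipupoalkum* is /u/, which is a high vowel, so the negative suffix is -ik, giving *vipupoalkumik*.

vipupoalkumik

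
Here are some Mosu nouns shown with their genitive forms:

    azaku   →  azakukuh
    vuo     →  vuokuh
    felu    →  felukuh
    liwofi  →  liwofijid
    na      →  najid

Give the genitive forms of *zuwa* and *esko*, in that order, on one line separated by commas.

Looking at the last vowel of each stem: -kuh when the last vowel of the stem is a rounded vowel (*azaku*, *vuo*, *felu*); -jid when the last vowel of the stem is an unrounded vowel (*liwofi*, *na*).
The last vowel of *zuwa* is /a/, which is an unrounded vowel, so the suffix is -jid, giving *zuwajid*.
Since the last vowel of *esko* is /o/ (a rounded vowel), it takes -kuh, giving *eskokuh*.

zuwajid, eskokuh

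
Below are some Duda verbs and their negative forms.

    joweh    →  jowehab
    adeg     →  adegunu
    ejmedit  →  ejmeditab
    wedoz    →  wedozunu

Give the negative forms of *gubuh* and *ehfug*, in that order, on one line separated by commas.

The alternation tracks the final consonant of the stem — -ab when the stem ends in a voiceless consonant (*joweh*, *ejmedit*); -unu when the stem ends in a voiced consonant (*adeg*, *wedoz*).
*gubuh*: final consonant = /h/, voiceless → -ab → *gubuhab*.
*ehfug* — final consonant /g/ (voiced) → -unu → *ehfugunu*.

gubuhab, ehfugunu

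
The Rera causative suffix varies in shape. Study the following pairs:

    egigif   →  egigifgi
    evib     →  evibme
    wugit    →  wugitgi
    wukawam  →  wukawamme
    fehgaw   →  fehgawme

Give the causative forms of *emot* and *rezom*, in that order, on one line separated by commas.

The suffix is conditioned by the final consonant: -gi when the stem ends in a voiceless consonant (*egigif*, *wugit*); -me when the stem ends in a voiced consonant (*evib*, *wukawam*, *fehgaw*).
Since the final consonant of *emot* is /t/ (voiceless), it takes -gi, giving *emotgi*.
*rezom*: final consonant = /m/, voiced → -me → *rezomme*.

emotgi, rezomme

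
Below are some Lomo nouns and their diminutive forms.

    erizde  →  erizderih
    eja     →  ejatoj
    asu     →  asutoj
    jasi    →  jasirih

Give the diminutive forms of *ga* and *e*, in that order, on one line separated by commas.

Looking at the last vowel of each stem: -rih when the last vowel of the stem is a front vowel (*erizde*, *jasi*); -toj when the last vowel of the stem is a back vowel (*eja*, *asu*).
*ga* — last vowel /a/ (a back vowel) → -toj → *gatoj*.
*e* — last vowel /e/ (a front vowel) → -rih → *erih*.

gatoj, erih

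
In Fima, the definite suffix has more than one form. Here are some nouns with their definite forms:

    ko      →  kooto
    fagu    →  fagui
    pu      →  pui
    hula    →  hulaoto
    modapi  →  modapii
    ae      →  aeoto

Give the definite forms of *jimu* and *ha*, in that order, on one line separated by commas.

The pattern is height harmony: -i when the last vowel of the stem is a high vowel (*fagu*, *pu*, *modapi*); -oto when the last vowel of the stem is a non-high vowel (*ko*, *hula*, *ae*).
*jimu* — last vowel /u/ (a high vowel) → -i → *jimui*.
The last vowel of *ha* is /a/, which is a non-high vowel, so the suffix is -oto, giving *haoto*.

jimui, haoto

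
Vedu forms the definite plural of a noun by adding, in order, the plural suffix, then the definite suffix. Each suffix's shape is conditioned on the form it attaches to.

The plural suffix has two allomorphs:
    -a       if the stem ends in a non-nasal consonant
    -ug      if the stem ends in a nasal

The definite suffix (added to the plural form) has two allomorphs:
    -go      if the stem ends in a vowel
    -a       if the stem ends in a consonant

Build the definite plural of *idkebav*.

*idkebav*: final consonant = /v/, non-nasal → -a → *idkebava*.
Since the final sound of the plural form *idkebava* is /a/ (a vowel), it takes -go, giving *idkebavago*.

idkebavago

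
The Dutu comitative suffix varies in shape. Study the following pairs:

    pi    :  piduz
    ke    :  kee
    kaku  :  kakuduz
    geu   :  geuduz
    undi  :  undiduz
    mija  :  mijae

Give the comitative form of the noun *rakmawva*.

rakmawvae

The pattern is height harmony: -duz when the last vowel of the stem is a high vowel (*pi*, *kaku*, *geu*, *undi*); -e when the last vowel of the stem is a non-high vowel (*ke*, *mija*).
*rakmawva* — last vowel /a/ (a non-high vowel) → -e → *rakmawvae*.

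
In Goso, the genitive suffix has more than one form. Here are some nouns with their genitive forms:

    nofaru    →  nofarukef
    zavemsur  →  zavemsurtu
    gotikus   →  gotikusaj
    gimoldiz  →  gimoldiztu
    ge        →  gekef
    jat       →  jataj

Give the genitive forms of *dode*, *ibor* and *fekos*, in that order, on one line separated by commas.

dodekef, ibortu, fekosaj

The pattern is voicing of the final sound: -aj when the stem ends in a voiceless consonant (*gotikus*, *jat*); -tu when the stem ends in a voiced consonant (*zavemsur*, *gimoldiz*); -kef when the stem ends in a vowel (*nofaru*, *ge*).
*dode*: final sound = /e/, a vowel → -kef → *dodekef*.
The final sound of *ibor* is /r/, which is a voiced consonant, so the suffix is -tu, giving *ibortu*.
Since the final sound of *fekos* is /s/ (a voiceless consonant), it takes -aj, giving *fekosaj*.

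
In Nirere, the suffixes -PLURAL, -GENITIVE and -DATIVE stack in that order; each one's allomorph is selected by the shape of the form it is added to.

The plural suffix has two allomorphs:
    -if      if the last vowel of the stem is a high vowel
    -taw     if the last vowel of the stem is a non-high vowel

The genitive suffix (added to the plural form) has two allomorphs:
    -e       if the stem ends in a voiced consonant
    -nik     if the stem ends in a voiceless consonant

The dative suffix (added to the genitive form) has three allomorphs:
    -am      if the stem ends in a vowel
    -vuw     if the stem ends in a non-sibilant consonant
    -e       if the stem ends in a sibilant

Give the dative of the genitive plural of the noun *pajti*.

*pajti*: last vowel = /i/, a high vowel → -if → *pajtiif*.
The plural form *pajtiif*: final consonant = /f/, voiceless → -nik → *pajtiifnik*.
The genitive form *pajtiifnik*: final sound = /k/, a non-sibilant consonant → -vuw → *pajtiifnikvuw*.

pajtiifnikvuw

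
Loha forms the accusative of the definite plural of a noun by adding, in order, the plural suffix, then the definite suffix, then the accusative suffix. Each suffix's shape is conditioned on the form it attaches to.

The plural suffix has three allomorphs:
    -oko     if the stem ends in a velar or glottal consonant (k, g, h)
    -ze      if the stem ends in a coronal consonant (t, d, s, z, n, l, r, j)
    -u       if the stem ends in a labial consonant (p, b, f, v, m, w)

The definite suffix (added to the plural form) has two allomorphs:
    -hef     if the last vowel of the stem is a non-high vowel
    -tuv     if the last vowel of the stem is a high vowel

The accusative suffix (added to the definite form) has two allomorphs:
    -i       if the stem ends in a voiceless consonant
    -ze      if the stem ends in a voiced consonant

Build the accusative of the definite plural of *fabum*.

*fabum* — final consonant /m/ (labial) → -u → *fabumu*.
Since the last vowel of the plural form *fabumu* is /u/ (a high vowel), it takes -tuv, giving *fabumutuv*.
The definite form *fabumutuv* — final consonant /v/ (voiced) → -ze → *fabumutuvze*.

fabumutuvze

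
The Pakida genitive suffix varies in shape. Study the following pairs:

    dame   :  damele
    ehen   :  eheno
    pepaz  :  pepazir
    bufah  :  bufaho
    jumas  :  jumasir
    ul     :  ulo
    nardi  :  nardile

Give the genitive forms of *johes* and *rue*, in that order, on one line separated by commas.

Looking at the final sound of each stem: -ir when the stem ends in a sibilant (*pepaz*, *jumas*); -o when the stem ends in a non-sibilant consonant (*ehen*, *bufah*, *ul*); -le when the stem ends in a vowel (*dame*, *nardi*).
The final sound of *johes* is /s/, which is a sibilant, so the suffix is -ir, giving *johesir*.
The final sound of *rue* is /e/, which is a vowel, so the suffix is -le, giving *ruele*.

johesir, ruele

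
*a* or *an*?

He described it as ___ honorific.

The indefinite article is chosen by the initial *sound* of the following word, not its spelling.
*honorific* begins with the sound /ɒ/ (silent h) — a vowel sound.
So the article is *an*: He described it as an honorific.

an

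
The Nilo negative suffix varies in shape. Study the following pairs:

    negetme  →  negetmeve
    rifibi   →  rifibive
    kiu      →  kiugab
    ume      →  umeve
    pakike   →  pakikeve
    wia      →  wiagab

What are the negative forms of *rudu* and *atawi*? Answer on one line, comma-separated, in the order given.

The pattern is front/back vowel harmony: -ve when the last vowel of the stem is a front vowel (*negetme*, *rifibi*, *ume*, *pakike*); -gab when the last vowel of the stem is a back vowel (*kiu*, *wia*).
*rudu* — last vowel /u/ (a back vowel) → -gab → *rudugab*.
The last vowel of *atawi* is /i/, which is a front vowel, so the suffix is -ve, giving *atawive*.

rudugab, atawive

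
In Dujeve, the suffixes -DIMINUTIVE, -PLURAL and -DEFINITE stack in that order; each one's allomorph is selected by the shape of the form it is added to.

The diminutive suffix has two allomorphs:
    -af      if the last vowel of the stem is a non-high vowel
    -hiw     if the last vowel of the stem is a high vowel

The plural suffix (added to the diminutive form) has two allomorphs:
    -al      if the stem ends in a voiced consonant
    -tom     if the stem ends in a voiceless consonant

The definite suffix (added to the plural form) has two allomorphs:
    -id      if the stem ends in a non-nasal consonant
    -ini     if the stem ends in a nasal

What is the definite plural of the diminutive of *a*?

aaftomini

The last vowel of *a* is /a/, which is a non-high vowel, so the diminutive suffix is -af, giving *aaf*.
The diminutive form *aaf* — final consonant /f/ (voiceless) → -tom → *aaftom*.
The plural form *aaftom* — final consonant /m/ (a nasal) → -ini → *aaftomini*.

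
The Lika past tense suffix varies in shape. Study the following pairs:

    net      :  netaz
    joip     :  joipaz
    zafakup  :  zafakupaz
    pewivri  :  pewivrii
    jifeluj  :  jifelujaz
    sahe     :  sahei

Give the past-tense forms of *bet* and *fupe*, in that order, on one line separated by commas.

betaz, fupei

Looking at the final sound of each stem: -az when the stem ends in a consonant (*net*, *joip*, *zafakup*, *jifeluj*); -i when the stem ends in a vowel (*pewivri*, *sahe*).
The final sound of *bet* is /t/, which is a consonant, so the suffix is -az, giving *betaz*.
*fupe*: final sound = /e/, a vowel → -i → *fupei*.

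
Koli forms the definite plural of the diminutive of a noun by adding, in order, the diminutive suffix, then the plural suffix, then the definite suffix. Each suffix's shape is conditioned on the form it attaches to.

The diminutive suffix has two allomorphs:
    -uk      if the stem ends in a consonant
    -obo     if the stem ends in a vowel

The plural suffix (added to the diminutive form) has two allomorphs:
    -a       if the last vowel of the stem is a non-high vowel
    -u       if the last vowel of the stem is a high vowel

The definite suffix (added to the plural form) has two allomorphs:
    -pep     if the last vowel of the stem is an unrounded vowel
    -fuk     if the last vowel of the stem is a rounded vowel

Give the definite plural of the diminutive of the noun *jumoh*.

jumohukufuk

The final sound of *jumoh* is /h/, which is a consonant, so the diminutive suffix is -uk, giving *jumohuk*.
The last vowel of the diminutive form *jumohuk* is /u/, which is a high vowel, so the plural suffix is -u, giving *jumohuku*.
Since the last vowel of the plural form *jumohuku* is /u/ (a rounded vowel), it takes -fuk, giving *jumohukufuk*.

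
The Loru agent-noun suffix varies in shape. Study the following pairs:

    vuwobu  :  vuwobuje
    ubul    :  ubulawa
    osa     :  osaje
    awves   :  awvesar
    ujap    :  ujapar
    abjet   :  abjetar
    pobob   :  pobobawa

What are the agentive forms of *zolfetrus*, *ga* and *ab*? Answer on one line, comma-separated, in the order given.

The pattern is voicing of the final sound: -ar when the stem ends in a voiceless consonant (*awves*, *ujap*, *abjet*); -awa when the stem ends in a voiced consonant (*ubul*, *pobob*); -je when the stem ends in a vowel (*vuwobu*, *osa*).
The final sound of *zolfetrus* is /s/, which is a voiceless consonant, so the suffix is -ar, giving *zolfetrusar*.
The final sound of *ga* is /a/, which is a vowel, so the suffix is -je, giving *gaje*.
*ab*: final sound = /b/, a voiced consonant → -awa → *abawa*.

zolfetrusar, gaje, abawa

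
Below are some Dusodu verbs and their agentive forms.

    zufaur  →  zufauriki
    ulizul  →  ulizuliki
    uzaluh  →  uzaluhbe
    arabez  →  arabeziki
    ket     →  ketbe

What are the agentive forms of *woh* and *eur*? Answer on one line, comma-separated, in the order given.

wohbe, euriki

The alternation tracks the final consonant of the stem — -be when the stem ends in a voiceless consonant (*uzaluh*, *ket*); -iki when the stem ends in a voiced consonant (*zufaur*, *ulizul*, *arabez*).
*woh* — final consonant /h/ (voiceless) → -be → *wohbe*.
*eur* — final consonant /r/ (voiced) → -iki → *euriki*.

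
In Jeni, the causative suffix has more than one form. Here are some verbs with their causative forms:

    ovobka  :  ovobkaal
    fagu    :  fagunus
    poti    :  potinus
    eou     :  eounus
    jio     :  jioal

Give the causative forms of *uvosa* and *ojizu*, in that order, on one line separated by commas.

The suffix is conditioned by the last vowel: -nus when the last vowel of the stem is a high vowel (*fagu*, *poti*, *eou*); -al when the last vowel of the stem is a non-high vowel (*ovobka*, *jio*).
*uvosa* — last vowel /a/ (a non-high vowel) → -al → *uvosaal*.
The last vowel of *ojizu* is /u/, which is a high vowel, so the suffix is -nus, giving *ojizunus*.

uvosaal, ojizunus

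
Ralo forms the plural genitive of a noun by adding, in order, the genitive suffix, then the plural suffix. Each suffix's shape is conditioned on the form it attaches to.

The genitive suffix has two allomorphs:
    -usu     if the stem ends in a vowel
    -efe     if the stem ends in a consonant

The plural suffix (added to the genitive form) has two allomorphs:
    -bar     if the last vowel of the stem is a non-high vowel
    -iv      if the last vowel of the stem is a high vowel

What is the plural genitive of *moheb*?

mohebefebar

*moheb*: final sound = /b/, a consonant → -efe → *mohebefe*.
Since the last vowel of the genitive form *mohebefe* is /e/ (a non-high vowel), it takes -bar, giving *mohebefebar*.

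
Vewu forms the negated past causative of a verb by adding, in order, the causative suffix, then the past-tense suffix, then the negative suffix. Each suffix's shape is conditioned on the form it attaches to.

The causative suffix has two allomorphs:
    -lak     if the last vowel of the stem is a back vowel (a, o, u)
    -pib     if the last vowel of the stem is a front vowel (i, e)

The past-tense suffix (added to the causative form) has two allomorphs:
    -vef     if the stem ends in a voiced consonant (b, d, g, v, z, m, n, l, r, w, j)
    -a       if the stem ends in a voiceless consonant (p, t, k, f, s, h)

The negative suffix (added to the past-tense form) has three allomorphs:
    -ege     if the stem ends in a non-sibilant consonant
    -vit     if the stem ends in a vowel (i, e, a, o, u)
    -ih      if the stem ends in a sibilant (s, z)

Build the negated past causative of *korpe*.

*korpe*: last vowel = /e/, a front vowel → -pib → *korpepib*.
Since the final consonant of the causative form *korpepib* is /b/ (voiced), it takes -vef, giving *korpepibvef*.
The past-tense form *korpepibvef*: final sound = /f/, a non-sibilant consonant → -ege → *korpepibvefege*.

korpepibvefege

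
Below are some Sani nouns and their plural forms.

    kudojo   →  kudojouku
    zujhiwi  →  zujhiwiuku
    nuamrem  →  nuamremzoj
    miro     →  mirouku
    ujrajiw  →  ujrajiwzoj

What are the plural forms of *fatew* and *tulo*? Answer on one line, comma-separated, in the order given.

The suffix is conditioned by the final sound: -zoj when the stem ends in a consonant (*nuamrem*, *ujrajiw*); -uku when the stem ends in a vowel (*kudojo*, *zujhiwi*, *miro*).
Since the final sound of *fatew* is /w/ (a consonant), it takes -zoj, giving *fatewzoj*.
*tulo*: final sound = /o/, a vowel → -uku → *tulouku*.

fatewzoj, tulouku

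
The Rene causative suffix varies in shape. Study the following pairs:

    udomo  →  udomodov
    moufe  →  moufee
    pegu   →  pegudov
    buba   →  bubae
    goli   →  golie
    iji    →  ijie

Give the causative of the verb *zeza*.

zezae

Looking at the last vowel of each stem: -dov when the last vowel of the stem is a rounded vowel (*udomo*, *pegu*); -e when the last vowel of the stem is an unrounded vowel (*moufe*, *buba*, *goli*, *iji*).
*zeza*: last vowel = /a/, an unrounded vowel → -e → *zezae*.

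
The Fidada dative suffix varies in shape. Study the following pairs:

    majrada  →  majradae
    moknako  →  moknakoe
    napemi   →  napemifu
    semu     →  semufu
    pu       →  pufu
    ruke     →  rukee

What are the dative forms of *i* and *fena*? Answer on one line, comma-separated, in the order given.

ifu, fenae

Looking at the last vowel of each stem: -fu when the last vowel of the stem is a high vowel (*napemi*, *semu*, *pu*); -e when the last vowel of the stem is a non-high vowel (*majrada*, *moknako*, *ruke*).
*i* — last vowel /i/ (a high vowel) → -fu → *ifu*.
The last vowel of *fena* is /a/, which is a non-high vowel, so the suffix is -e, giving *fenae*.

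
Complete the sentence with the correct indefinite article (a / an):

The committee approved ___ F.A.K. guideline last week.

The indefinite article is chosen by the initial *sound* of the following word, not its spelling.
The initialism *F.A.K.* is read letter by letter; the first letter, F, is pronounced /ɛf/, which begins with a vowel sound.
So the article is *an*: The committee approved an F.A.K. guideline last week.

an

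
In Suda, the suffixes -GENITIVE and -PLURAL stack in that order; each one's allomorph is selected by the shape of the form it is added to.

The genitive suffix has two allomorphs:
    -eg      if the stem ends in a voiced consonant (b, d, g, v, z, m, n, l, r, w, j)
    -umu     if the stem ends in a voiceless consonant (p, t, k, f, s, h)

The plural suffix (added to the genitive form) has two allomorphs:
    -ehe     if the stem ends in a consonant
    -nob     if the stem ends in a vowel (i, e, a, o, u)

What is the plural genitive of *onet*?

*onet*: final consonant = /t/, voiceless → -umu → *onetumu*.
The genitive form *onetumu* — final sound /u/ (a vowel) → -nob → *onetumunob*.

onetumunob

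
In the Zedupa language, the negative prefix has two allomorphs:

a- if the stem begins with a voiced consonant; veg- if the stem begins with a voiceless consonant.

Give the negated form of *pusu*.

The first consonant of *pusu* is /p/, which is voiceless, so the prefix is veg-, giving *vegpusu*.

vegpusu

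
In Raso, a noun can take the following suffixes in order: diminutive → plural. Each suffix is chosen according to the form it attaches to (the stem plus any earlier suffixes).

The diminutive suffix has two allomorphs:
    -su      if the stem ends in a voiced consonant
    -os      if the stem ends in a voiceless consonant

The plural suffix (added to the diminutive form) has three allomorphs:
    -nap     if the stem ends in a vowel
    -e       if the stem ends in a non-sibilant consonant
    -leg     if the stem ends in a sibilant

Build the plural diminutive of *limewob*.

Since the final consonant of *limewob* is /b/ (voiced), it takes -su, giving *limewobsu*.
The final sound of the diminutive form *limewobsu* is /u/, which is a vowel, so the plural suffix is -nap, giving *limewobsunap*.

limewobsunap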